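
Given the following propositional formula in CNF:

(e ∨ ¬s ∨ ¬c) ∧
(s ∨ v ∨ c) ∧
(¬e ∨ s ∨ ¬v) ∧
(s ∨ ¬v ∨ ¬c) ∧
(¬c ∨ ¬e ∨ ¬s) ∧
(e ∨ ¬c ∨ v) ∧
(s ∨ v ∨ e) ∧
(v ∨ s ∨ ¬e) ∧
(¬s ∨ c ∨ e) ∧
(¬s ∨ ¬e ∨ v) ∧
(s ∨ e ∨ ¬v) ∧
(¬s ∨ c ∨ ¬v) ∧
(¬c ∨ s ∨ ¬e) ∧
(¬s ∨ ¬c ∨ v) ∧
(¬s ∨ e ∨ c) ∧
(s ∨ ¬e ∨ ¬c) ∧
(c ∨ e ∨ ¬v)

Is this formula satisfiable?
No

No, the formula is not satisfiable.

No assignment of truth values to the variables can make all 17 clauses true simultaneously.

The formula is UNSAT (unsatisfiable).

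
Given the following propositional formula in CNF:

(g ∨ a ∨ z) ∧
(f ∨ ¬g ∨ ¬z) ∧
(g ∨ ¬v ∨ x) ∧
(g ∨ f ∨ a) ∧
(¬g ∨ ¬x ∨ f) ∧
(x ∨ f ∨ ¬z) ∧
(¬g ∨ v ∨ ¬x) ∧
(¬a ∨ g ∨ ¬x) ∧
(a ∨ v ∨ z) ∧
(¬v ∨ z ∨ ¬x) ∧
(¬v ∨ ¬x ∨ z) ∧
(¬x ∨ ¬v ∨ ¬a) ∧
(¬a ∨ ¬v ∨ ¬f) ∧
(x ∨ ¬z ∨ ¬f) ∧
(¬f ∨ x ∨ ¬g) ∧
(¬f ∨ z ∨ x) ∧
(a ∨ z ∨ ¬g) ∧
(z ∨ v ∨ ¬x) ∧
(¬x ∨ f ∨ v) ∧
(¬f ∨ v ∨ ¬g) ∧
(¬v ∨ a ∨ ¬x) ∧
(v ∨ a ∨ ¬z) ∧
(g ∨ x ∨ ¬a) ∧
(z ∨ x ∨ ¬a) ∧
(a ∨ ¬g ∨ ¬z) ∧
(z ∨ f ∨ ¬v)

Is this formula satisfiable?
No

No, the formula is not satisfiable.

No assignment of truth values to the variables can make all 26 clauses true simultaneously.

The formula is UNSAT (unsatisfiable).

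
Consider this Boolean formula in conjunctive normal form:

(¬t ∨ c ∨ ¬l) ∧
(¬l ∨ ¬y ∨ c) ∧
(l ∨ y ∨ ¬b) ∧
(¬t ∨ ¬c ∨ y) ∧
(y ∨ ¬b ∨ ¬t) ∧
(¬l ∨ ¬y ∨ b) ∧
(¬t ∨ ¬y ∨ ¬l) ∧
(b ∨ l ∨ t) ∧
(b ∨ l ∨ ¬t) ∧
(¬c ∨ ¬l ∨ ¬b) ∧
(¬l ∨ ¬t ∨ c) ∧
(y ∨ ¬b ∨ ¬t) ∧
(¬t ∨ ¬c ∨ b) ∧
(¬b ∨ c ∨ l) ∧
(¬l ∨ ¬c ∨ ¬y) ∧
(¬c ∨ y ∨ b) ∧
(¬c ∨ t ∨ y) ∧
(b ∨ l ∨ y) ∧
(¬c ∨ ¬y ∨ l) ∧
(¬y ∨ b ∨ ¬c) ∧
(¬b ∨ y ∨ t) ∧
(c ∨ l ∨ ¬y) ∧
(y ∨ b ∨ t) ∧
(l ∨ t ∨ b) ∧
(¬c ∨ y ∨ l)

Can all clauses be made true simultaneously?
No

No, the formula is not satisfiable.

No assignment of truth values to the variables can make all 25 clauses true simultaneously.

The formula is UNSAT (unsatisfiable).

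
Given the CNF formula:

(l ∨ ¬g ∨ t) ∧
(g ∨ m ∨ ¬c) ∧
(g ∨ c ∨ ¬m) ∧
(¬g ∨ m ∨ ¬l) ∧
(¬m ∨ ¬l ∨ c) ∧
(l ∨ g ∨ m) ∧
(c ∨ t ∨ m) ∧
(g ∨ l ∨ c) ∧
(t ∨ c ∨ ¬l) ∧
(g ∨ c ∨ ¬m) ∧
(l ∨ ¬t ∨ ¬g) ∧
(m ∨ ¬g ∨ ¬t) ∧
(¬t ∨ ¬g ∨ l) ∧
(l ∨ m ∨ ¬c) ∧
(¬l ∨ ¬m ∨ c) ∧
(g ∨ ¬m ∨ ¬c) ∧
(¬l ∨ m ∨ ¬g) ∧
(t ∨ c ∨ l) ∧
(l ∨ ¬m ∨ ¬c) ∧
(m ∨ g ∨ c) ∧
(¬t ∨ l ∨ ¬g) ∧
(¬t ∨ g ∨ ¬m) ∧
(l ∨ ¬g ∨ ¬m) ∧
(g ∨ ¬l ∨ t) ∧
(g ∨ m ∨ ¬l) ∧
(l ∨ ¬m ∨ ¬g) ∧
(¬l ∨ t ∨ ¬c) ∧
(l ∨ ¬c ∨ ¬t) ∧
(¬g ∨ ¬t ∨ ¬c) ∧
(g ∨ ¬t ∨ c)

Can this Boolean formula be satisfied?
No

No, the formula is not satisfiable.

No assignment of truth values to the variables can make all 30 clauses true simultaneously.

The formula is UNSAT (unsatisfiable).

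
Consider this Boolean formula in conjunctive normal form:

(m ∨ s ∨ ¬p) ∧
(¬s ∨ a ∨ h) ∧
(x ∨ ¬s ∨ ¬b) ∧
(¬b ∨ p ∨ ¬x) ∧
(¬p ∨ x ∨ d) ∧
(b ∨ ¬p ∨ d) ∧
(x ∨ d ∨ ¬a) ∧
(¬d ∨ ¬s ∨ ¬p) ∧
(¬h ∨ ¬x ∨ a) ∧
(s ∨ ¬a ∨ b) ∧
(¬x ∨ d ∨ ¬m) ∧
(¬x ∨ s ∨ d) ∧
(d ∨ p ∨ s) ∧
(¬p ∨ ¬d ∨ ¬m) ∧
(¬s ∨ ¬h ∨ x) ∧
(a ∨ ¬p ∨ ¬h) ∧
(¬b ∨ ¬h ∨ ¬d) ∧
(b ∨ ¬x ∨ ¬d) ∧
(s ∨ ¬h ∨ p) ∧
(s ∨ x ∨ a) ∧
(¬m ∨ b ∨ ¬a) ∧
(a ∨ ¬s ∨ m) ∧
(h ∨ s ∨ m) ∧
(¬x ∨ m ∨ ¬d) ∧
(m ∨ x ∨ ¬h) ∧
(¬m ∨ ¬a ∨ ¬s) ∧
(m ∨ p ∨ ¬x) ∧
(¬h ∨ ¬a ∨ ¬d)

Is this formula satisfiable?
Yes

Yes, the formula is satisfiable.

One satisfying assignment is: s=True, m=False, x=False, b=False, h=False, a=True, d=True, p=False

Verification: With this assignment, all 28 clauses evaluate to true.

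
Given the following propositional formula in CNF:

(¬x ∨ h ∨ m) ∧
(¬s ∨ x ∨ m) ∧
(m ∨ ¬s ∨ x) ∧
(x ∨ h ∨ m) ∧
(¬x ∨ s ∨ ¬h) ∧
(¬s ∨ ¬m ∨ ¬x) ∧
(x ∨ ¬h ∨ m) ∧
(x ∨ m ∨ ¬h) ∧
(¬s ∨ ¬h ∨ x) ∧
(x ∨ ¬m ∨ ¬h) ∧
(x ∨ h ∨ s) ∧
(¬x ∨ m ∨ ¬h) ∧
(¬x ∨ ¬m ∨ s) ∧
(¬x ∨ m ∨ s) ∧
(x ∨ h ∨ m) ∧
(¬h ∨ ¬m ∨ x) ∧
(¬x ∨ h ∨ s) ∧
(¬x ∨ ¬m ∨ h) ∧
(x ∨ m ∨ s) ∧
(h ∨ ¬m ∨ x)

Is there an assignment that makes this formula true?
No

No, the formula is not satisfiable.

No assignment of truth values to the variables can make all 20 clauses true simultaneously.

The formula is UNSAT (unsatisfiable).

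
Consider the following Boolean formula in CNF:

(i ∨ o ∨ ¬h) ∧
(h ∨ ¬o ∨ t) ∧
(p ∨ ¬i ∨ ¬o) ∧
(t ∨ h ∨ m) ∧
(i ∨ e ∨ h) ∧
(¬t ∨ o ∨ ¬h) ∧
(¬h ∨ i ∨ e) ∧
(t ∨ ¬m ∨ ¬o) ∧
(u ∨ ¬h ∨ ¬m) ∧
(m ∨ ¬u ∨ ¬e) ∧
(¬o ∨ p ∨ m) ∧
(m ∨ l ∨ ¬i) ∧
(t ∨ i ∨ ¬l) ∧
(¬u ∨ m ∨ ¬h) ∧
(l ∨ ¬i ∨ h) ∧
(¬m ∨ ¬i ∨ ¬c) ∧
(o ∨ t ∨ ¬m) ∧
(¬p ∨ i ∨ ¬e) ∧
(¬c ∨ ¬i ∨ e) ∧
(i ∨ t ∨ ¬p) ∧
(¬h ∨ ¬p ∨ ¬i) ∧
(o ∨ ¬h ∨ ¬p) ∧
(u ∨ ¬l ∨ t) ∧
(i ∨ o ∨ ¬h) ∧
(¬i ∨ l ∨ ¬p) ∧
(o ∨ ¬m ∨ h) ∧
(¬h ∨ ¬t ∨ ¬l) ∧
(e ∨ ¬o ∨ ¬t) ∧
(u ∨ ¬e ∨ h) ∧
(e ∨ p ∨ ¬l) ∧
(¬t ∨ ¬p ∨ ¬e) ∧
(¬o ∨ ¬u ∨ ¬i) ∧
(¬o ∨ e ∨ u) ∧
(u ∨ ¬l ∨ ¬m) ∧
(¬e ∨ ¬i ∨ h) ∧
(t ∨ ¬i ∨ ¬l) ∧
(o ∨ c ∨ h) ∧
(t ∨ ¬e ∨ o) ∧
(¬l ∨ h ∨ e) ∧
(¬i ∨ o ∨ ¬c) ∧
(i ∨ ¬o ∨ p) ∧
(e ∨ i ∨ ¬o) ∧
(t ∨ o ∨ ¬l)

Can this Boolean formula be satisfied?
No

No, the formula is not satisfiable.

No assignment of truth values to the variables can make all 43 clauses true simultaneously.

The formula is UNSAT (unsatisfiable).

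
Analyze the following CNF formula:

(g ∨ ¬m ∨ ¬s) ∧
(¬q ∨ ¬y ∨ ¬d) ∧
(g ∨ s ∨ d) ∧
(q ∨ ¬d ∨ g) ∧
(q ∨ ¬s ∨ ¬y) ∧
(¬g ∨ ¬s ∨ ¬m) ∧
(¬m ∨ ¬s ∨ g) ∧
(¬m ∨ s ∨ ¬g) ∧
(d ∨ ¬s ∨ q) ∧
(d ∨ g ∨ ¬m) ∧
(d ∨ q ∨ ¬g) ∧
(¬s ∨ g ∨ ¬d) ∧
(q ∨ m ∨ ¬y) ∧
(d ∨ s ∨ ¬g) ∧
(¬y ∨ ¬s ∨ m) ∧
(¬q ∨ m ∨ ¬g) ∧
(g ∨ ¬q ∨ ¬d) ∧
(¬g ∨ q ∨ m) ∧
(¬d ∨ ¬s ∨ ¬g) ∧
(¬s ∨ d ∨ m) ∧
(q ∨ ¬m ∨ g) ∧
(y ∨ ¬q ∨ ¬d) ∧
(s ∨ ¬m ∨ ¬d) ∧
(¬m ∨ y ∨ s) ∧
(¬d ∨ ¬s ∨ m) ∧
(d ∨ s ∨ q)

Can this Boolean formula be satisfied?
No

No, the formula is not satisfiable.

No assignment of truth values to the variables can make all 26 clauses true simultaneously.

The formula is UNSAT (unsatisfiable).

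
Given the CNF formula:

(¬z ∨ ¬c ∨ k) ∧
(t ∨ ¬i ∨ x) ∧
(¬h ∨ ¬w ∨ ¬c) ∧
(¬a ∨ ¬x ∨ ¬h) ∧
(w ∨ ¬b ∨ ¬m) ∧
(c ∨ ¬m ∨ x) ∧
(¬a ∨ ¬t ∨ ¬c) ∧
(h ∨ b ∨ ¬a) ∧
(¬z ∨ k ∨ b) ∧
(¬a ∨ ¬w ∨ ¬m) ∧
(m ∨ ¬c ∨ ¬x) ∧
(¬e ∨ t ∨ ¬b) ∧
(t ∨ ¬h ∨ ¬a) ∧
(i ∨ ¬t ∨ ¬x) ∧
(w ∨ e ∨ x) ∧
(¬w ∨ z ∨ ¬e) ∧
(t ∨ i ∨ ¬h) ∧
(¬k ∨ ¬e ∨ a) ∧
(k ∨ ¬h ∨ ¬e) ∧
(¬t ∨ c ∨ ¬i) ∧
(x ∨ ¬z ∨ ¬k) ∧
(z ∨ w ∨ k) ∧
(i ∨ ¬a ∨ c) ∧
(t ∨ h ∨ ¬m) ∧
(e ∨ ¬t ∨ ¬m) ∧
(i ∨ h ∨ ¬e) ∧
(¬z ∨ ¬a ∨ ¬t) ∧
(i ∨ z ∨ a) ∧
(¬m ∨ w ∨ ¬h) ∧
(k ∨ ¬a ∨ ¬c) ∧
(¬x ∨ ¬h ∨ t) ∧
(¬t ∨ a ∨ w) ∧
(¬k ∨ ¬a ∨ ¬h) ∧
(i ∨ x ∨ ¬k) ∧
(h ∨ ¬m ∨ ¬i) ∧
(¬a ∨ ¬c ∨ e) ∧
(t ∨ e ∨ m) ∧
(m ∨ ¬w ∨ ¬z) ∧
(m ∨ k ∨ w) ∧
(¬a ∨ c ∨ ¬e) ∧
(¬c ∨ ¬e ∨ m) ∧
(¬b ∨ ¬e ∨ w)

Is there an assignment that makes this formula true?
Yes

Yes, the formula is satisfiable.

One satisfying assignment is: w=True, x=False, k=False, c=True, i=True, t=True, a=False, b=False, h=False, m=False, e=False, z=False

Verification: With this assignment, all 42 clauses evaluate to true.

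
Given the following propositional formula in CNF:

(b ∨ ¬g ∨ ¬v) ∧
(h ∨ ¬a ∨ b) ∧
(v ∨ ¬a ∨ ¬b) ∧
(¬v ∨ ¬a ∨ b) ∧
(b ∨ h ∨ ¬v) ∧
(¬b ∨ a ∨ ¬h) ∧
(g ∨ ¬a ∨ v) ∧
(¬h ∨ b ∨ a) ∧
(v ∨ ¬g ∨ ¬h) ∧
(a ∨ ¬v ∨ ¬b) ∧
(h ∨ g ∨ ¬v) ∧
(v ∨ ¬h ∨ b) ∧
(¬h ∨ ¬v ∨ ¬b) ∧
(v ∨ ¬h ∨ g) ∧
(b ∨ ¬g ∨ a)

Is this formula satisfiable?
Yes

Yes, the formula is satisfiable.

One satisfying assignment is: v=False, b=False, h=False, g=False, a=False

Verification: With this assignment, all 15 clauses evaluate to true.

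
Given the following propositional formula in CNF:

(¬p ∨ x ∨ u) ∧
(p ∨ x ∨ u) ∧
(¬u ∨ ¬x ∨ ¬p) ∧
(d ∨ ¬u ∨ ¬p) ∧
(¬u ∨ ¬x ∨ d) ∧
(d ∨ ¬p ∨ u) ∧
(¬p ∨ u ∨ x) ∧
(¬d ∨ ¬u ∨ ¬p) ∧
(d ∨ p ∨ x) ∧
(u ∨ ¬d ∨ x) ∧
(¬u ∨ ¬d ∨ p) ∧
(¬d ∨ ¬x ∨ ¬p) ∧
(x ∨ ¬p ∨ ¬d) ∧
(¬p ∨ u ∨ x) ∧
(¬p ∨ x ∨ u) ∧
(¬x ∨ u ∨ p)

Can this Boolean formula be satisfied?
No

No, the formula is not satisfiable.

No assignment of truth values to the variables can make all 16 clauses true simultaneously.

The formula is UNSAT (unsatisfiable).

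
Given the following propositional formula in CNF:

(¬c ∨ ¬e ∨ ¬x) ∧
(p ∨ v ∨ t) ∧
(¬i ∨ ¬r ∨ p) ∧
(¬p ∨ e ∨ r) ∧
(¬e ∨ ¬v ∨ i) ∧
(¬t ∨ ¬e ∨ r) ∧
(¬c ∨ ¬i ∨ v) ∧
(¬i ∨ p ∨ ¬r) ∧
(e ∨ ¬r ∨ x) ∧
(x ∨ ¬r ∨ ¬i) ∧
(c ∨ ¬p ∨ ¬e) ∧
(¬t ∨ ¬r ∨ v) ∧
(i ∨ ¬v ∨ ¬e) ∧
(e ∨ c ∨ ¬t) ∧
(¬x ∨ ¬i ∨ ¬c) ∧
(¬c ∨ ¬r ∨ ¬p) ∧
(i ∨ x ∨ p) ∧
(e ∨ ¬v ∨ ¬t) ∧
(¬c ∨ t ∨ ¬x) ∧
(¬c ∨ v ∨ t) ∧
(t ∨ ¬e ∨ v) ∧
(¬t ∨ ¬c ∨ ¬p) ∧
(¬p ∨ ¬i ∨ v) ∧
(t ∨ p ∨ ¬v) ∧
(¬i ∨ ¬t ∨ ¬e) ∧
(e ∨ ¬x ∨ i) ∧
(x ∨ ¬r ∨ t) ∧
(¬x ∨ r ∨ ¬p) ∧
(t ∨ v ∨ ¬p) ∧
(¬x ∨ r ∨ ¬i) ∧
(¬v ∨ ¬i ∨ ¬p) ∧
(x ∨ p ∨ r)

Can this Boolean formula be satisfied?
No

No, the formula is not satisfiable.

No assignment of truth values to the variables can make all 32 clauses true simultaneously.

The formula is UNSAT (unsatisfiable).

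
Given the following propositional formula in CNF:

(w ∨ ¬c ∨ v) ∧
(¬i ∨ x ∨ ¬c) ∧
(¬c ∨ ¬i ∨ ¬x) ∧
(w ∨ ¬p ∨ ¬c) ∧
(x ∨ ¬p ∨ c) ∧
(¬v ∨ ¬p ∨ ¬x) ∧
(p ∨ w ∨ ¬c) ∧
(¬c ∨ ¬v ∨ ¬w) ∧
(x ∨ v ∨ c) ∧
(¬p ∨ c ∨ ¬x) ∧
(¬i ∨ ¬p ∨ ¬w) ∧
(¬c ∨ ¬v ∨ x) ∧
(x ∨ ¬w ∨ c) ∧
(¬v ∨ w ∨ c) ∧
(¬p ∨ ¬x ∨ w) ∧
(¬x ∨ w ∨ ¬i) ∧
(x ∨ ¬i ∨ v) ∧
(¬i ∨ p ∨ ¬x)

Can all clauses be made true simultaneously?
Yes

Yes, the formula is satisfiable.

One satisfying assignment is: v=False, x=False, c=True, i=False, p=False, w=True

Verification: With this assignment, all 18 clauses evaluate to true.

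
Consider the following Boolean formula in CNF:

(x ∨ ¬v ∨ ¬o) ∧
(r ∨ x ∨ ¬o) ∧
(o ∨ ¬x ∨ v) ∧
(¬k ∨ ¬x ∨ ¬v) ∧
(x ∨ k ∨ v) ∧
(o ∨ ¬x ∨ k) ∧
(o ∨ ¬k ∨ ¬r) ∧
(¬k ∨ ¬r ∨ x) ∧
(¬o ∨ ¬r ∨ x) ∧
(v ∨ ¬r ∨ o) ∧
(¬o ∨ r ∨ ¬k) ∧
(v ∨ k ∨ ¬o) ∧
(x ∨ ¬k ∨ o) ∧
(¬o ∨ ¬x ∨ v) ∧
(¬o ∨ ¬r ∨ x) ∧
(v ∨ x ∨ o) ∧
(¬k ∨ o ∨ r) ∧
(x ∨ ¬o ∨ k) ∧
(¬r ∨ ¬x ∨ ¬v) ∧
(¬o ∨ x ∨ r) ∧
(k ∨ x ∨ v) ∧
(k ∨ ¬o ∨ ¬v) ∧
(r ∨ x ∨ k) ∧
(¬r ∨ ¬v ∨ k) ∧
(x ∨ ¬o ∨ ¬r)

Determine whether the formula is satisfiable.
No

No, the formula is not satisfiable.

No assignment of truth values to the variables can make all 25 clauses true simultaneously.

The formula is UNSAT (unsatisfiable).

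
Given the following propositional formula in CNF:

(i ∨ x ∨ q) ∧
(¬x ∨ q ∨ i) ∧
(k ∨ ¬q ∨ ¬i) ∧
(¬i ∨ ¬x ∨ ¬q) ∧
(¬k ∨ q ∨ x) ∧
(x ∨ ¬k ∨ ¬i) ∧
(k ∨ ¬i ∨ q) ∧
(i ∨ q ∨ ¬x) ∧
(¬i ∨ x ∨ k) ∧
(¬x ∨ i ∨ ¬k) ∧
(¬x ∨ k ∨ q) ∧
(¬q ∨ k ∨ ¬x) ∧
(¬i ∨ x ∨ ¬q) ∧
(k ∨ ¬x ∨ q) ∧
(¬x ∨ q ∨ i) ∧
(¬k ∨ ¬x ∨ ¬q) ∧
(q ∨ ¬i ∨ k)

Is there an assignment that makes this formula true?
Yes

Yes, the formula is satisfiable.

One satisfying assignment is: i=False, k=False, x=False, q=True

Verification: With this assignment, all 17 clauses evaluate to true.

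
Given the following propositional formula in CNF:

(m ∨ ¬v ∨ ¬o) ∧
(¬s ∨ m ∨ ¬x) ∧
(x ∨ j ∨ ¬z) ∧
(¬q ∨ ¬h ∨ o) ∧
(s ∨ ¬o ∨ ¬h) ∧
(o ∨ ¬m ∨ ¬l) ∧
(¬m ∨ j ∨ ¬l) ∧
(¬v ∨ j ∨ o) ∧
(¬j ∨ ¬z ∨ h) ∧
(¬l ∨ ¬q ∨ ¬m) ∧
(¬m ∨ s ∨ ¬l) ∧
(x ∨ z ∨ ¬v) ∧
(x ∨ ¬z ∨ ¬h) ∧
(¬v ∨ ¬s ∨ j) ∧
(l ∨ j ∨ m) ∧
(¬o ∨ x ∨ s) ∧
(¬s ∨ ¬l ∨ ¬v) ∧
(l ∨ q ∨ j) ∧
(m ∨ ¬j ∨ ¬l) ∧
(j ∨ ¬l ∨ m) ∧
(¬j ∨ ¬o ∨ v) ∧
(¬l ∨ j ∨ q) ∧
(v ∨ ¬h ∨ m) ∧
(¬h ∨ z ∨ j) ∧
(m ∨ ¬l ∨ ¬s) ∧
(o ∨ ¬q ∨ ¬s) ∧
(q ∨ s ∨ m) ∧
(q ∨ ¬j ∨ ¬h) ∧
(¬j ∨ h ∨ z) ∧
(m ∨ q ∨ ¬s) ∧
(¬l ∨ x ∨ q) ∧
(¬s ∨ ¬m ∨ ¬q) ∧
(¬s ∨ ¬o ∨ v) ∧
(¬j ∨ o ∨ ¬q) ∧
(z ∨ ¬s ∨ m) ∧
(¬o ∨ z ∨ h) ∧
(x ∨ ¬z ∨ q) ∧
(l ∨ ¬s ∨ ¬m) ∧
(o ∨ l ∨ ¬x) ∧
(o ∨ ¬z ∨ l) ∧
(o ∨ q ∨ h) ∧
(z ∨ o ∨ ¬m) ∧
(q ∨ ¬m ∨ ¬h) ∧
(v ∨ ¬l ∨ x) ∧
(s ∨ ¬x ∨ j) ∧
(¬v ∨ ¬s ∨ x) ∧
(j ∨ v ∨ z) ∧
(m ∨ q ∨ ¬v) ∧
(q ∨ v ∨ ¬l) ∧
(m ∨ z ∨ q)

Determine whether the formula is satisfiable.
No

No, the formula is not satisfiable.

No assignment of truth values to the variables can make all 50 clauses true simultaneously.

The formula is UNSAT (unsatisfiable).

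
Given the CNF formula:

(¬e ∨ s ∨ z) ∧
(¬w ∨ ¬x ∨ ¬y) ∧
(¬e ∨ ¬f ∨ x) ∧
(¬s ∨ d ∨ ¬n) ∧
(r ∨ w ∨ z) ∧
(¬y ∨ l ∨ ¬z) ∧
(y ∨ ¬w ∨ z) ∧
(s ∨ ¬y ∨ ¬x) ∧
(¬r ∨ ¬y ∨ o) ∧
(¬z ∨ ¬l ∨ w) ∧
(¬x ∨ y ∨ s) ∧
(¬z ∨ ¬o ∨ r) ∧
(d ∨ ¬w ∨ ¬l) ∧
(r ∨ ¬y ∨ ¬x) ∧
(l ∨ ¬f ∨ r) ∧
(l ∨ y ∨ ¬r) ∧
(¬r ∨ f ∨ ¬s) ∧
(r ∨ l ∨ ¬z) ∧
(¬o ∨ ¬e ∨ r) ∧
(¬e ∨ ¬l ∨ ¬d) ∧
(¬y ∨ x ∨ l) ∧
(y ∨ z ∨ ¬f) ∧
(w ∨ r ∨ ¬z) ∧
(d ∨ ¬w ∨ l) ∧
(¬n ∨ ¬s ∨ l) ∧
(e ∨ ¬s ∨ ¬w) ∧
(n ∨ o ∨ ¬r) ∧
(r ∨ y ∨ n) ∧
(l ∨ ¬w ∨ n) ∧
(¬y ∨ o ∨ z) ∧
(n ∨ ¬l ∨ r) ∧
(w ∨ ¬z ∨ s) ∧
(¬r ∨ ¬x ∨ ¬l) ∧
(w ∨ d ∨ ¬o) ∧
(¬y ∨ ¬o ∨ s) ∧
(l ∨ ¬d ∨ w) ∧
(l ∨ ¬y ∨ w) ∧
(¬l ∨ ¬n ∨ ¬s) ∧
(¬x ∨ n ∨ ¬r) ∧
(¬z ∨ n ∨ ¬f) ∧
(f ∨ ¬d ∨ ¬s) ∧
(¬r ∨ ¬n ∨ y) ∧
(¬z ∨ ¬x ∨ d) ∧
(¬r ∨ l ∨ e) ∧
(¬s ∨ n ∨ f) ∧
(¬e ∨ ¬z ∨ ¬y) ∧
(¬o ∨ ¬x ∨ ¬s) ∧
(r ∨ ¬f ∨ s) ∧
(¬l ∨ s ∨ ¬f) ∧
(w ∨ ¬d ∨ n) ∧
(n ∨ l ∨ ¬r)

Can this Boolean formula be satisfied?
Yes

Yes, the formula is satisfiable.

One satisfying assignment is: y=True, w=True, f=False, s=False, x=False, e=False, d=True, n=True, l=True, z=True, r=False, o=False

Verification: With this assignment, all 51 clauses evaluate to true.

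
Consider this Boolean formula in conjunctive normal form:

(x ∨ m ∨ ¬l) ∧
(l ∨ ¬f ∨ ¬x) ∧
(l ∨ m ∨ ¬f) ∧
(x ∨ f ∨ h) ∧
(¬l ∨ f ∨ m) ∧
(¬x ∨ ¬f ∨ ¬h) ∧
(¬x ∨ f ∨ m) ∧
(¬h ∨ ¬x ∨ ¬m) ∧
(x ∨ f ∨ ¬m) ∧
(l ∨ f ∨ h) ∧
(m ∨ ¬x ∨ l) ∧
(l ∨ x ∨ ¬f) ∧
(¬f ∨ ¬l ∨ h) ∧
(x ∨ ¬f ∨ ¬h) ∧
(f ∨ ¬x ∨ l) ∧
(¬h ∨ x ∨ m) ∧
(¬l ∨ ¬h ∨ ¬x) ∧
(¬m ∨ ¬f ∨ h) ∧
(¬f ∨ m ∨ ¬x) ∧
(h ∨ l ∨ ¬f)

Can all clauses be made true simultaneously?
Yes

Yes, the formula is satisfiable.

One satisfying assignment is: l=True, m=True, x=True, f=False, h=False

Verification: With this assignment, all 20 clauses evaluate to true.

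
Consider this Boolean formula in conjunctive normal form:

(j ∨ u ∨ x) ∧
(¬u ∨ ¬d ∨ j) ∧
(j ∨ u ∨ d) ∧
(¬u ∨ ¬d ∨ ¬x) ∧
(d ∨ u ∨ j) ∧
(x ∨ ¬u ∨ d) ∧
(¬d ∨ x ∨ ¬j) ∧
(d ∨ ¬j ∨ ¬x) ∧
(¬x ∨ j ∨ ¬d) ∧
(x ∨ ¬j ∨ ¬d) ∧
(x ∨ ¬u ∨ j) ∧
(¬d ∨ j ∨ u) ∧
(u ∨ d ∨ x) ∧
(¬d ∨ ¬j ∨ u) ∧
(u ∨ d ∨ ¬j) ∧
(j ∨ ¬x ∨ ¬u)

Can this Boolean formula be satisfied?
No

No, the formula is not satisfiable.

No assignment of truth values to the variables can make all 16 clauses true simultaneously.

The formula is UNSAT (unsatisfiable).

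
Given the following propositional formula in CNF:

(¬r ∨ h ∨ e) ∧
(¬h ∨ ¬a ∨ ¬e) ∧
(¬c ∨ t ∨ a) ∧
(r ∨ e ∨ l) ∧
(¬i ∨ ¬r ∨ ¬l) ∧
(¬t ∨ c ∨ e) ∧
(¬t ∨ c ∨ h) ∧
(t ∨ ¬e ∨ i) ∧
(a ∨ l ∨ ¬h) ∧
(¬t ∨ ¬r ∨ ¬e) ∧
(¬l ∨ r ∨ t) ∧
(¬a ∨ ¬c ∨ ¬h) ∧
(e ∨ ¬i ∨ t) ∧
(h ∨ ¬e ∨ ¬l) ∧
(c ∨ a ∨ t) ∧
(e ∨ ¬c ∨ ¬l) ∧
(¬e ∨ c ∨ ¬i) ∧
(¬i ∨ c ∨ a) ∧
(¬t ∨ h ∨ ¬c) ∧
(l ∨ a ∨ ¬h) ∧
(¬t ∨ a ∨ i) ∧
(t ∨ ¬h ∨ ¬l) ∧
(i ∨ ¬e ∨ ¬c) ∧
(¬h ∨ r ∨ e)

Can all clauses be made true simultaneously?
Yes

Yes, the formula is satisfiable.

One satisfying assignment is: l=False, i=False, a=True, e=False, c=False, t=False, h=True, r=True

Verification: With this assignment, all 24 clauses evaluate to true.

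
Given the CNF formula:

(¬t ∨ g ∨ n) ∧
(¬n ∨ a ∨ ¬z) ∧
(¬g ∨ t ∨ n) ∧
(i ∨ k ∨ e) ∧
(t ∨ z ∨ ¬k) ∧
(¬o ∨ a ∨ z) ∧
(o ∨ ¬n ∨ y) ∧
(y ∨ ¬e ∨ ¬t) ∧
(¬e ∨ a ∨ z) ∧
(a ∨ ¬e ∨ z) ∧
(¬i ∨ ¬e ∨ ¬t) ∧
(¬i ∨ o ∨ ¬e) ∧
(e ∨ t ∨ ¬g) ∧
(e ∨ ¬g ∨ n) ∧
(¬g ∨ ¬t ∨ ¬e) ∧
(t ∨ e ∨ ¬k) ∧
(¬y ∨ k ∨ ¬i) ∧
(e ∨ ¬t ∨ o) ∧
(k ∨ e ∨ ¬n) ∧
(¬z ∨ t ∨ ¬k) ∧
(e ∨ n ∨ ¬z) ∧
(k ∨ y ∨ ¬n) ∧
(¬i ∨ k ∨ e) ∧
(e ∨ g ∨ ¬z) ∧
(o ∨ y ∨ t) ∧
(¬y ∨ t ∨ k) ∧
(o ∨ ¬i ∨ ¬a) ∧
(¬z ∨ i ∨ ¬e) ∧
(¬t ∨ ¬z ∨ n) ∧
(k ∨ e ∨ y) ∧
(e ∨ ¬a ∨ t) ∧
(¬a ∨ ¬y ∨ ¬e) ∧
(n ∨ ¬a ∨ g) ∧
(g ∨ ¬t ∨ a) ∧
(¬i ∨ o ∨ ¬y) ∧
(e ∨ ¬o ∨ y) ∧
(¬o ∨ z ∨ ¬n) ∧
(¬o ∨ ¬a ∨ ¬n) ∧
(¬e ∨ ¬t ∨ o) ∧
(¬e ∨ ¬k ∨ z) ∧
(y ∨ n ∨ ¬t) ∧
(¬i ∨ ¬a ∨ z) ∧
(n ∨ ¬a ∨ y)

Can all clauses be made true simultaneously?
Yes

Yes, the formula is satisfiable.

One satisfying assignment is: y=False, k=False, e=True, n=False, i=True, o=True, z=True, t=False, g=False, a=False

Verification: With this assignment, all 43 clauses evaluate to true.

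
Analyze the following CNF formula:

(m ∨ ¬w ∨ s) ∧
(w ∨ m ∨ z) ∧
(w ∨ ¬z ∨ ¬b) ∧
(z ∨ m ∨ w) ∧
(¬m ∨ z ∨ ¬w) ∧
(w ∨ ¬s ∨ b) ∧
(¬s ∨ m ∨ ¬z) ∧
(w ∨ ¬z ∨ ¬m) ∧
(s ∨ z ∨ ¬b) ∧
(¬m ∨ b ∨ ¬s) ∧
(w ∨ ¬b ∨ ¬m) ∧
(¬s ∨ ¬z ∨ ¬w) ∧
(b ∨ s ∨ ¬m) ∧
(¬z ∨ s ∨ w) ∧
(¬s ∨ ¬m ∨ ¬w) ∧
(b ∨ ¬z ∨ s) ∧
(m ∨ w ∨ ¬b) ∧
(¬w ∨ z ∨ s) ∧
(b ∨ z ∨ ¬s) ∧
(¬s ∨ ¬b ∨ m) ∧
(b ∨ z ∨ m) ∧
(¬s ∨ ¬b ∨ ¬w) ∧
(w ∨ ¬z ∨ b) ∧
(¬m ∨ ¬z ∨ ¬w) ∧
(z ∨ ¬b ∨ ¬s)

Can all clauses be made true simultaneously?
No

No, the formula is not satisfiable.

No assignment of truth values to the variables can make all 25 clauses true simultaneously.

The formula is UNSAT (unsatisfiable).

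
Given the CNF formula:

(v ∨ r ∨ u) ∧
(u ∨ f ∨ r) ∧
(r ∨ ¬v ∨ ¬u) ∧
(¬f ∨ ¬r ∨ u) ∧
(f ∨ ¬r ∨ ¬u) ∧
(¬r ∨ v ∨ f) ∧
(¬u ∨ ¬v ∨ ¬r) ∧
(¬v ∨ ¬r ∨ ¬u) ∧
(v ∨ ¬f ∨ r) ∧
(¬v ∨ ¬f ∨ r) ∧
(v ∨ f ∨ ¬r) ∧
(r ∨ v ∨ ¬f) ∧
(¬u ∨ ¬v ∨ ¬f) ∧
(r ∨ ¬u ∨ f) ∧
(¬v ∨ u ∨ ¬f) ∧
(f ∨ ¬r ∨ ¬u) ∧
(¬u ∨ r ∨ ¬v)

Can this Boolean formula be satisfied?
Yes

Yes, the formula is satisfiable.

One satisfying assignment is: u=False, r=True, v=True, f=False

Verification: With this assignment, all 17 clauses evaluate to true.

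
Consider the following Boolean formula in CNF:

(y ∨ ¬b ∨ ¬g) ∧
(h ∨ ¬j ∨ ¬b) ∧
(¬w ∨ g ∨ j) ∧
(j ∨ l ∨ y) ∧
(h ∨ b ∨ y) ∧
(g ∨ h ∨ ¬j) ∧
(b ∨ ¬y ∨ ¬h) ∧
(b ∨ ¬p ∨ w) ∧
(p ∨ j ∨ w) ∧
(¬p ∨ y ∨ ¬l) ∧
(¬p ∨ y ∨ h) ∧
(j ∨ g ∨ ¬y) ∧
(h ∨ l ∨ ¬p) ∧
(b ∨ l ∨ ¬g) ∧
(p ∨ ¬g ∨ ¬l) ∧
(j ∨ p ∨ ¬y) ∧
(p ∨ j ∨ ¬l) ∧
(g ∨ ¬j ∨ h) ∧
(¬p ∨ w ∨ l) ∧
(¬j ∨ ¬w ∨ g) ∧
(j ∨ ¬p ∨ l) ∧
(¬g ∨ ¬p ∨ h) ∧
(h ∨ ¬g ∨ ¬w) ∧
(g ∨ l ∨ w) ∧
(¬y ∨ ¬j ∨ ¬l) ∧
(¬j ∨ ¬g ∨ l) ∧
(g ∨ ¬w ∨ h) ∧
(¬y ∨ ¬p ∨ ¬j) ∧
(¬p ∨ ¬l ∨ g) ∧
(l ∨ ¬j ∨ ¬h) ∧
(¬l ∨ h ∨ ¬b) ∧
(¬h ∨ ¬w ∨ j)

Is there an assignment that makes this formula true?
Yes

Yes, the formula is satisfiable.

One satisfying assignment is: g=False, y=False, b=False, h=True, p=False, w=False, l=True, j=True

Verification: With this assignment, all 32 clauses evaluate to true.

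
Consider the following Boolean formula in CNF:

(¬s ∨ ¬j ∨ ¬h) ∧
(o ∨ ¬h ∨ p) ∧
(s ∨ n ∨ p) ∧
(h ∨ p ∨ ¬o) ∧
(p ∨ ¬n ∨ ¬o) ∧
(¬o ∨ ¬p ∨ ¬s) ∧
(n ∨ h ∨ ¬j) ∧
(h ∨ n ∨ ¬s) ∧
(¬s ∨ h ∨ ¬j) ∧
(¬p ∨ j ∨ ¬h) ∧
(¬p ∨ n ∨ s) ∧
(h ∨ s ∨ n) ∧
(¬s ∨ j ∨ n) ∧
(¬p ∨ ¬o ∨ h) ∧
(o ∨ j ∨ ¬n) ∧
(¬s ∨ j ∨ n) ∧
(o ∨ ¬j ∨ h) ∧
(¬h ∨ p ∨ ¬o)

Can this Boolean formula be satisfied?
Yes

Yes, the formula is satisfiable.

One satisfying assignment is: p=True, n=True, j=True, o=False, s=False, h=True

Verification: With this assignment, all 18 clauses evaluate to true.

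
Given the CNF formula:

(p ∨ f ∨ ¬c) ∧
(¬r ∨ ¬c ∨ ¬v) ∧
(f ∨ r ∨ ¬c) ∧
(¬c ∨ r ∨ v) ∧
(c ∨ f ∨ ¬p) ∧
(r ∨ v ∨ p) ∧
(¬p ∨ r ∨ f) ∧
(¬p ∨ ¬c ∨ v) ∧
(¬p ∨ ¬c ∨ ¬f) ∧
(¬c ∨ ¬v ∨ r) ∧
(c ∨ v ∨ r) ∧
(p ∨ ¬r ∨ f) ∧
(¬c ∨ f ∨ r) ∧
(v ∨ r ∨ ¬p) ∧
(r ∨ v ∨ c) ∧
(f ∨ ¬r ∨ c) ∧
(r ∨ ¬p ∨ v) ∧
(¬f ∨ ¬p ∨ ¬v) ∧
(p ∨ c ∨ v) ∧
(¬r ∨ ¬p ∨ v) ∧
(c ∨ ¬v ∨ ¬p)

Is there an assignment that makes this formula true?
Yes

Yes, the formula is satisfiable.

One satisfying assignment is: r=False, c=False, f=False, v=True, p=False

Verification: With this assignment, all 21 clauses evaluate to true.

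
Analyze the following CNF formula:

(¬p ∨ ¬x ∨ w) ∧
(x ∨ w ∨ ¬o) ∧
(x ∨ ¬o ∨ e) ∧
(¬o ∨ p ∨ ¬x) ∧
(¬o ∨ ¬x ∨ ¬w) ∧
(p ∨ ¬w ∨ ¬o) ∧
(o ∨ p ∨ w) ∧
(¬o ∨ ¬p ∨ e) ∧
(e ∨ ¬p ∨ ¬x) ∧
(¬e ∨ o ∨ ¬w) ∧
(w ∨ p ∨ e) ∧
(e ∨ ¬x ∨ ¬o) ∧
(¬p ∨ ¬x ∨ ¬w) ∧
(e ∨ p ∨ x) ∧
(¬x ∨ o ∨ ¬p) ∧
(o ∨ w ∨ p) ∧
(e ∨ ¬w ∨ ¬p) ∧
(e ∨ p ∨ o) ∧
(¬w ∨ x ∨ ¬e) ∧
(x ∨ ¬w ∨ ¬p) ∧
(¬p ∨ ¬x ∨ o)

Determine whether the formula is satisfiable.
Yes

Yes, the formula is satisfiable.

One satisfying assignment is: e=False, w=False, p=True, x=False, o=False

Verification: With this assignment, all 21 clauses evaluate to true.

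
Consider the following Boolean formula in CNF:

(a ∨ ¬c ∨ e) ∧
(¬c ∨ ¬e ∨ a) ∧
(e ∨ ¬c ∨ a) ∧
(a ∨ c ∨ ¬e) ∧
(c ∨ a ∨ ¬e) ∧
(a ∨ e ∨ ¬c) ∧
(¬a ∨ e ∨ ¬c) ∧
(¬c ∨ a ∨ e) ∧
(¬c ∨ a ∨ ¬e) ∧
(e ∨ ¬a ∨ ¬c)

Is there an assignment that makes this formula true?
Yes

Yes, the formula is satisfiable.

One satisfying assignment is: a=False, c=False, e=False

Verification: With this assignment, all 10 clauses evaluate to true.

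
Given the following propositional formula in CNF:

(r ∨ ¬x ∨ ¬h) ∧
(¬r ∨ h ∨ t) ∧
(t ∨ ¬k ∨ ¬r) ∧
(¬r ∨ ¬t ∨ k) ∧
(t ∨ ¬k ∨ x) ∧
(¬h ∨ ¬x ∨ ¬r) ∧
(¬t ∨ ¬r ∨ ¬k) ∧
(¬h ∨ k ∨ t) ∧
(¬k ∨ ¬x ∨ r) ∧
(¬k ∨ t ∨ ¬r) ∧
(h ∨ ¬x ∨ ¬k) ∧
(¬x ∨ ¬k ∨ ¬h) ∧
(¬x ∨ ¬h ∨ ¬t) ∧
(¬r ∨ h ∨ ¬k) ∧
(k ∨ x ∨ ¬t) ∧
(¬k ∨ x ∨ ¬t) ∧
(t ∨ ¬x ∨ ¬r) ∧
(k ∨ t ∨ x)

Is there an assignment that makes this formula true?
Yes

Yes, the formula is satisfiable.

One satisfying assignment is: r=False, t=True, x=True, k=False, h=False

Verification: With this assignment, all 18 clauses evaluate to true.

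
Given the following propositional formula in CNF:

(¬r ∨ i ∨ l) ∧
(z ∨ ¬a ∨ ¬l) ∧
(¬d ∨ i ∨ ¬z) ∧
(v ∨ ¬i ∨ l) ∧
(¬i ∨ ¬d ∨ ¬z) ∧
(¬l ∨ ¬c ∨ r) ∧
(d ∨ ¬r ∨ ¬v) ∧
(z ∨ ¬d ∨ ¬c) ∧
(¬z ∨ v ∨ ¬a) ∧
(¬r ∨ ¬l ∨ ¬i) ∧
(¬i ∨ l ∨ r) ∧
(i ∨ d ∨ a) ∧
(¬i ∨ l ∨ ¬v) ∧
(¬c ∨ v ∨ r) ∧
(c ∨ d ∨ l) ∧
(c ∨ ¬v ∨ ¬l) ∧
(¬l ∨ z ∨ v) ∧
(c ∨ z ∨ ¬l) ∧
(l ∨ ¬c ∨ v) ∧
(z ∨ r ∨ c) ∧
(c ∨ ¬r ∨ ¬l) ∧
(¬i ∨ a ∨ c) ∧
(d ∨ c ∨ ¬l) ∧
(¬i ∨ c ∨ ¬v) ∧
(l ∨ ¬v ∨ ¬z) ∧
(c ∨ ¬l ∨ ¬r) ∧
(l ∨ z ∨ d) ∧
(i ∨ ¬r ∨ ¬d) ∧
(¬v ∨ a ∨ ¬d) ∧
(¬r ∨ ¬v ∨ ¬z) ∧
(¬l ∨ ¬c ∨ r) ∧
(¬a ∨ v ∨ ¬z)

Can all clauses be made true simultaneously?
No

No, the formula is not satisfiable.

No assignment of truth values to the variables can make all 32 clauses true simultaneously.

The formula is UNSAT (unsatisfiable).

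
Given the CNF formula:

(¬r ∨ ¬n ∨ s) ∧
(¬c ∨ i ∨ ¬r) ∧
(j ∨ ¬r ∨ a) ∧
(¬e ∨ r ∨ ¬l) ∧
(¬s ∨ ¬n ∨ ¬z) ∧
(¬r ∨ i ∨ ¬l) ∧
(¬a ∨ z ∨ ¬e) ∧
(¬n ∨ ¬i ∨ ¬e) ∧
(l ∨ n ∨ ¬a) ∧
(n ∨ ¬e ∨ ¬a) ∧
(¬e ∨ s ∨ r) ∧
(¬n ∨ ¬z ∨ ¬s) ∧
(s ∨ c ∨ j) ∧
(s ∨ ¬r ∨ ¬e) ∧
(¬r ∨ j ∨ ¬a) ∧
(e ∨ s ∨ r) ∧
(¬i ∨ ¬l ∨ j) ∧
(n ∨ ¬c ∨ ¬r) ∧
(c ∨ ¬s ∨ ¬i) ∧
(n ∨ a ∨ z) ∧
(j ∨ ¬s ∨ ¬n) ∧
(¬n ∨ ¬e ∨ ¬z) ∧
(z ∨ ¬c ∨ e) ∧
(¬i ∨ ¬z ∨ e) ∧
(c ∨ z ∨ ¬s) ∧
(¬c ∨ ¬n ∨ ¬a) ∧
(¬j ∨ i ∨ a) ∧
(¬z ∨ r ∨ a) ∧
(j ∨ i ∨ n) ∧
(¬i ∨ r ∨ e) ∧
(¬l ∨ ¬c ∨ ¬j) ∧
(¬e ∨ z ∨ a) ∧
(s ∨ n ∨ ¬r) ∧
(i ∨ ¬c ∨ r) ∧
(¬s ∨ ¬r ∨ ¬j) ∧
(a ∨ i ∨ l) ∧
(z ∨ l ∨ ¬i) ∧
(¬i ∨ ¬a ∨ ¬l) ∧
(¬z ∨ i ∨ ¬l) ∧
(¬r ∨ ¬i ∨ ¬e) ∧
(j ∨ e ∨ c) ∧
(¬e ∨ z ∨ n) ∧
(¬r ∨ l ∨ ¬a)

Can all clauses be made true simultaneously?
No

No, the formula is not satisfiable.

No assignment of truth values to the variables can make all 43 clauses true simultaneously.

The formula is UNSAT (unsatisfiable).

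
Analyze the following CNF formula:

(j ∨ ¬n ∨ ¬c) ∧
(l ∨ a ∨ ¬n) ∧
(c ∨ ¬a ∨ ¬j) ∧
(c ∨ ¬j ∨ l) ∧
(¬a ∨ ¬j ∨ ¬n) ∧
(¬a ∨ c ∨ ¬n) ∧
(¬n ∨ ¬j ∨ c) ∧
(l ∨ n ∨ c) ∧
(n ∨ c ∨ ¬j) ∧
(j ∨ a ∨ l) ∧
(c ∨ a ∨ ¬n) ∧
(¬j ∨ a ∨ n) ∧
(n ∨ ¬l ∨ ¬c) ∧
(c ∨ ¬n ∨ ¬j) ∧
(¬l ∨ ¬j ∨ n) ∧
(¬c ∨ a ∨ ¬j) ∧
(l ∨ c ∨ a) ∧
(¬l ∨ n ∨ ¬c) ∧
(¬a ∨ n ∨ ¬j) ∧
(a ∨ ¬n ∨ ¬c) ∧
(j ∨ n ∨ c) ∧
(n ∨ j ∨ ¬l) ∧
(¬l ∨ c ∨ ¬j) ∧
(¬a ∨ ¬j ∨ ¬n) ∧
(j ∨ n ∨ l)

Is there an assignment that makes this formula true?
No

No, the formula is not satisfiable.

No assignment of truth values to the variables can make all 25 clauses true simultaneously.

The formula is UNSAT (unsatisfiable).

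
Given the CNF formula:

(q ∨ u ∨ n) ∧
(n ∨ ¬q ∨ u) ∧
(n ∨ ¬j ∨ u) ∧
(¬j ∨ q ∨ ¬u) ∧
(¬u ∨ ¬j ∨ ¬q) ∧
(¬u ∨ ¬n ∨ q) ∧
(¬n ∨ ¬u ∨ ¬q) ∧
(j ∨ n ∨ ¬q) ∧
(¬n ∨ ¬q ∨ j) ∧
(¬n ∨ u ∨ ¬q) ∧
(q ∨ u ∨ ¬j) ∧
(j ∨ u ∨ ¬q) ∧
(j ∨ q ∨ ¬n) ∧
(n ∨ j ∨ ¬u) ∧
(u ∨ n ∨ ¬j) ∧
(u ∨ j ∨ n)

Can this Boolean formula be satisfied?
No

No, the formula is not satisfiable.

No assignment of truth values to the variables can make all 16 clauses true simultaneously.

The formula is UNSAT (unsatisfiable).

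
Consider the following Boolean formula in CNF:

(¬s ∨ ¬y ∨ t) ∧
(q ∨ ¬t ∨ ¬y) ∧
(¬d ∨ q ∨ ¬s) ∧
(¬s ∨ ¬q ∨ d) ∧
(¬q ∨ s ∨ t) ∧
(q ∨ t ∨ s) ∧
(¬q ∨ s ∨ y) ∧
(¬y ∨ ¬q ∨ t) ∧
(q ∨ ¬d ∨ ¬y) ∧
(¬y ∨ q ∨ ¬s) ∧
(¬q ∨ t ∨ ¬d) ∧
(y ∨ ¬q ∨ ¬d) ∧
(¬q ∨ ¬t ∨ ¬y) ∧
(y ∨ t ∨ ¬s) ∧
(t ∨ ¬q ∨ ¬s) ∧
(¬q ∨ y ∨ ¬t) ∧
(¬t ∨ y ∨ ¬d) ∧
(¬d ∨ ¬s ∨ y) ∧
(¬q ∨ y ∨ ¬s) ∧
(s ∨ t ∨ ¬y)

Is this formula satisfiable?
Yes

Yes, the formula is satisfiable.

One satisfying assignment is: t=True, q=False, d=False, s=True, y=False

Verification: With this assignment, all 20 clauses evaluate to true.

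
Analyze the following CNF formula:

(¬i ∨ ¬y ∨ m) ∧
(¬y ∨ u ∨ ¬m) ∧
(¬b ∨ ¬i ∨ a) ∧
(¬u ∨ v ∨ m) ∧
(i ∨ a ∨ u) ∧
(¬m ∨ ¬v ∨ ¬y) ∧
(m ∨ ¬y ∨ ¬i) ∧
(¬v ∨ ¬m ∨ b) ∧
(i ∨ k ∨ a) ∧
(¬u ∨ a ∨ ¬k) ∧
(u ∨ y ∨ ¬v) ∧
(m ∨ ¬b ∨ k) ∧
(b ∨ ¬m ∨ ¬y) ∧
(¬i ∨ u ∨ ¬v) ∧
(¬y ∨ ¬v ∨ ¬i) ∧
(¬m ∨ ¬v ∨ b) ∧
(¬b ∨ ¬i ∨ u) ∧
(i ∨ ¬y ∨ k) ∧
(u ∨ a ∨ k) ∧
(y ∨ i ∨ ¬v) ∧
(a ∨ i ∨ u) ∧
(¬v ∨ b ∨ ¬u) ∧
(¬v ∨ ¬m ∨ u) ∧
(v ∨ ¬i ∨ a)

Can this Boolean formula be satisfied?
Yes

Yes, the formula is satisfiable.

One satisfying assignment is: m=False, v=False, a=True, i=False, y=False, b=False, u=False, k=False

Verification: With this assignment, all 24 clauses evaluate to true.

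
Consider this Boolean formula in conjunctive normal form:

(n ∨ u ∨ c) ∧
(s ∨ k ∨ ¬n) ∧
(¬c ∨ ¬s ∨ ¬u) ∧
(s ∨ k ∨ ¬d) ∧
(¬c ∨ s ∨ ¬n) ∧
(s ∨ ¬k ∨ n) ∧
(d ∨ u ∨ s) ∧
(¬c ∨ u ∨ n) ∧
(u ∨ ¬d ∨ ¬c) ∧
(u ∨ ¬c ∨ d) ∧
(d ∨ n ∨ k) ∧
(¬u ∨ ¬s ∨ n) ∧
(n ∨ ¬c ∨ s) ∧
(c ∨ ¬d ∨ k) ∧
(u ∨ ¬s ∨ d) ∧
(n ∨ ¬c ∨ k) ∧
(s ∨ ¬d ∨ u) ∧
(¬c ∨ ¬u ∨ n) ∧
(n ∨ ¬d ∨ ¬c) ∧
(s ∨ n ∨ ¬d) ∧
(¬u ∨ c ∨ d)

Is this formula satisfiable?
Yes

Yes, the formula is satisfiable.

One satisfying assignment is: u=True, k=True, s=False, n=True, d=True, c=False

Verification: With this assignment, all 21 clauses evaluate to true.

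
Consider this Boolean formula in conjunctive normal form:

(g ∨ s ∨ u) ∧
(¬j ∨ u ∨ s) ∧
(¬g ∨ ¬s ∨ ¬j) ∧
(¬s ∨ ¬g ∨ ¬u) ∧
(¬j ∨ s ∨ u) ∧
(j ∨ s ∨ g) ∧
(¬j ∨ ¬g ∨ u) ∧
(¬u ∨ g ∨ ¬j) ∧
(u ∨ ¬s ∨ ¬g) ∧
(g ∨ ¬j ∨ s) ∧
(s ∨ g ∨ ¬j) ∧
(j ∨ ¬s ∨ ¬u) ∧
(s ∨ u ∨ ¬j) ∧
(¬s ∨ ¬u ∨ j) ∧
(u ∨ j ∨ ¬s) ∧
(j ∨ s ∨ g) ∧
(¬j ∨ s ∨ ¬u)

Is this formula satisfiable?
Yes

Yes, the formula is satisfiable.

One satisfying assignment is: g=True, s=False, u=False, j=False

Verification: With this assignment, all 17 clauses evaluate to true.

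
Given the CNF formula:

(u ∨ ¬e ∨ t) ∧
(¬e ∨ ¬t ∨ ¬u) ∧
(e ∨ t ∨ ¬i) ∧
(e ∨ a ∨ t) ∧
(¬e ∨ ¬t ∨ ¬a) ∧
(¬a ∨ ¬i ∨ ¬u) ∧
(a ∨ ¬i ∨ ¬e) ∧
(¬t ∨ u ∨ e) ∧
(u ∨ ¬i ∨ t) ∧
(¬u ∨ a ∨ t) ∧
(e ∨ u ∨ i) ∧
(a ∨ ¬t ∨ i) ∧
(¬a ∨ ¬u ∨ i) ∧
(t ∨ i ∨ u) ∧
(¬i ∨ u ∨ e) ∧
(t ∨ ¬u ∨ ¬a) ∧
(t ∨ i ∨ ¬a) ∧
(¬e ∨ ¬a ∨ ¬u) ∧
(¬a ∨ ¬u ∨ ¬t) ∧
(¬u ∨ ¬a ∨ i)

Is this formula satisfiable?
Yes

Yes, the formula is satisfiable.

One satisfying assignment is: u=True, a=False, t=True, e=False, i=True

Verification: With this assignment, all 20 clauses evaluate to true.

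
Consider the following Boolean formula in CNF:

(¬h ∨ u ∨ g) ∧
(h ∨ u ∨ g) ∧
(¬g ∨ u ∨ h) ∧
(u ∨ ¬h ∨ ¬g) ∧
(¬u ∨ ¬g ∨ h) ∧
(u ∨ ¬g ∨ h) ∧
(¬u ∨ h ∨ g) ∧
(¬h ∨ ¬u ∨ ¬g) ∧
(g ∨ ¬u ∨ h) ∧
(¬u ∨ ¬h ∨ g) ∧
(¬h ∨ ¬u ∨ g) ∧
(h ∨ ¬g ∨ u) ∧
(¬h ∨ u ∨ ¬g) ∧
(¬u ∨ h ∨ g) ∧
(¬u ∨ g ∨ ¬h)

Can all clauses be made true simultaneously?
No

No, the formula is not satisfiable.

No assignment of truth values to the variables can make all 15 clauses true simultaneously.

The formula is UNSAT (unsatisfiable).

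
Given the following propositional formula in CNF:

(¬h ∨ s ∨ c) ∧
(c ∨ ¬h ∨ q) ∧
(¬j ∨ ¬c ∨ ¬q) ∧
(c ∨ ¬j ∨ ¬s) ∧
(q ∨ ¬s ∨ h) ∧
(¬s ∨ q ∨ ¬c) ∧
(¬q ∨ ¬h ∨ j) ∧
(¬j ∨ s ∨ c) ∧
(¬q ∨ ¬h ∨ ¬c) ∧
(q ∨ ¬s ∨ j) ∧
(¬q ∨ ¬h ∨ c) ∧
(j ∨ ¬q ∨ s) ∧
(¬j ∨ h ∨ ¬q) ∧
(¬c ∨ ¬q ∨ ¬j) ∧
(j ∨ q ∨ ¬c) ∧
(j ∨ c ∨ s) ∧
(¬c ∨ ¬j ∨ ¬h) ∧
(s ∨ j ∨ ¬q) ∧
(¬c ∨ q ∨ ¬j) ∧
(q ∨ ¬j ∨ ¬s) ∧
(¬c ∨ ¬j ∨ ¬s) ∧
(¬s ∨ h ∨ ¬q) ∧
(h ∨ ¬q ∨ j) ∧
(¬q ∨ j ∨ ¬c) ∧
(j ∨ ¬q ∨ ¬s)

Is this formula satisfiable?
No

No, the formula is not satisfiable.

No assignment of truth values to the variables can make all 25 clauses true simultaneously.

The formula is UNSAT (unsatisfiable).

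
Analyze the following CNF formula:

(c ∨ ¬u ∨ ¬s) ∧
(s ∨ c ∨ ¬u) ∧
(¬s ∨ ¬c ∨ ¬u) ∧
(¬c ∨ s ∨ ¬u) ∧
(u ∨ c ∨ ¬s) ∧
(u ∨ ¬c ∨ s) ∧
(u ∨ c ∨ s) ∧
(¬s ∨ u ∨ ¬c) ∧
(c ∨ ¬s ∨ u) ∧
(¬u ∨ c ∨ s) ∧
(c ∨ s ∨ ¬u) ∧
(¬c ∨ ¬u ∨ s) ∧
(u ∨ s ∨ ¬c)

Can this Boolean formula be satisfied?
No

No, the formula is not satisfiable.

No assignment of truth values to the variables can make all 13 clauses true simultaneously.

The formula is UNSAT (unsatisfiable).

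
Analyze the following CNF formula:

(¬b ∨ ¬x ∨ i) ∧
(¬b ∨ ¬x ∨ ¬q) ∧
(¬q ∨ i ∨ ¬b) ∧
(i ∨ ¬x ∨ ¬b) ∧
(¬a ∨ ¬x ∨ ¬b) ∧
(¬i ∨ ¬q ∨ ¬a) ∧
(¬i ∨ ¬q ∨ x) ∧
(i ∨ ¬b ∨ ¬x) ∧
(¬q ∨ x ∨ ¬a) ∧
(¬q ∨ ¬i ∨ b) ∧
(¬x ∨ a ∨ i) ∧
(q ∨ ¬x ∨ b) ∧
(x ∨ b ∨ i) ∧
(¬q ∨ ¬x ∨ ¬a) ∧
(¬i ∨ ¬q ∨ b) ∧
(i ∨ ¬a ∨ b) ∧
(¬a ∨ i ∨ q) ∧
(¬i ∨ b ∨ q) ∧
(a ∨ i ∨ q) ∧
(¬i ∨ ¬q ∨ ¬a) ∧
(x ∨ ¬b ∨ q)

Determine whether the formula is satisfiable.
Yes

Yes, the formula is satisfiable.

One satisfying assignment is: q=False, x=True, a=False, b=True, i=True

Verification: With this assignment, all 21 clauses evaluate to true.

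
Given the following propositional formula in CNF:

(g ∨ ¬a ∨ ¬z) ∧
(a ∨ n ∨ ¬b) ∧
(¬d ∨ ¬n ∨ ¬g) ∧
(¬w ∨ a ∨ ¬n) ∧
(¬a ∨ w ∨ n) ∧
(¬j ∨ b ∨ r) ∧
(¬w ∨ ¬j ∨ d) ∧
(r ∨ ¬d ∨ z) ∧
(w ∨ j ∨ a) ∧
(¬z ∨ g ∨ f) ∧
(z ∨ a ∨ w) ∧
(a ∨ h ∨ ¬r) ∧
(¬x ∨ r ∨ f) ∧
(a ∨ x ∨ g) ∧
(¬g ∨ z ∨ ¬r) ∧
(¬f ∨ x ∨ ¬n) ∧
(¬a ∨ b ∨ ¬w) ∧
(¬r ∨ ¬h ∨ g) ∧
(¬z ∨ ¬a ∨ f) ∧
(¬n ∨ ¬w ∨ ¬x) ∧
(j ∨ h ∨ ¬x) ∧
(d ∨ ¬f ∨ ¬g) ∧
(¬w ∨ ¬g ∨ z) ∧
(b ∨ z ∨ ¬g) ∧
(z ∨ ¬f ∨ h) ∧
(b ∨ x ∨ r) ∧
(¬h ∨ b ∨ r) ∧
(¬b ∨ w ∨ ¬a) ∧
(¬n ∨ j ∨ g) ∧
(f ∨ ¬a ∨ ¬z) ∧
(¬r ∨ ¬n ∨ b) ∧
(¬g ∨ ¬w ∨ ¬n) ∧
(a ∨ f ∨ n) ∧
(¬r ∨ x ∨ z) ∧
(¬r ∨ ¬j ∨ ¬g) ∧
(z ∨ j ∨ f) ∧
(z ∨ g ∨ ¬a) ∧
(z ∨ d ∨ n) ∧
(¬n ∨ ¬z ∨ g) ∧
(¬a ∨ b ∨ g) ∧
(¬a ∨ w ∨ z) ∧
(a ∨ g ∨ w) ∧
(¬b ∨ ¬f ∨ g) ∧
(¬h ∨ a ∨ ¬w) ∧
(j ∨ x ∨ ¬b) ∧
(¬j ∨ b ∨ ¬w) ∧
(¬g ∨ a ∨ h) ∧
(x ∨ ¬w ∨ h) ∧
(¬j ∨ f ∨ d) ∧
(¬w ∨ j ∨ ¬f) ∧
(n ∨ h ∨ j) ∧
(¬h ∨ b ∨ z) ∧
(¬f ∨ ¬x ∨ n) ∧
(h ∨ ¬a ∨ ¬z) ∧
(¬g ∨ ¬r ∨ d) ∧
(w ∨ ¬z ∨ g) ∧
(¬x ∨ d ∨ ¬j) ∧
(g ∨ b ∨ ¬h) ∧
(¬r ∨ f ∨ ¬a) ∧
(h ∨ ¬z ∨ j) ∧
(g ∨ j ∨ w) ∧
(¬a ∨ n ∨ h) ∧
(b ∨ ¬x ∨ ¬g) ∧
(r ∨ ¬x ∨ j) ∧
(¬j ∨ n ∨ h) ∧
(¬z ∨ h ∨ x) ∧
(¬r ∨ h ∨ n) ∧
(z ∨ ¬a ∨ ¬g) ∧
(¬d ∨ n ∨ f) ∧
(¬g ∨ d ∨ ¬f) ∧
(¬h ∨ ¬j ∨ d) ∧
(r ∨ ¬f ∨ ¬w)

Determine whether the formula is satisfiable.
No

No, the formula is not satisfiable.

No assignment of truth values to the variables can make all 72 clauses true simultaneously.

The formula is UNSAT (unsatisfiable).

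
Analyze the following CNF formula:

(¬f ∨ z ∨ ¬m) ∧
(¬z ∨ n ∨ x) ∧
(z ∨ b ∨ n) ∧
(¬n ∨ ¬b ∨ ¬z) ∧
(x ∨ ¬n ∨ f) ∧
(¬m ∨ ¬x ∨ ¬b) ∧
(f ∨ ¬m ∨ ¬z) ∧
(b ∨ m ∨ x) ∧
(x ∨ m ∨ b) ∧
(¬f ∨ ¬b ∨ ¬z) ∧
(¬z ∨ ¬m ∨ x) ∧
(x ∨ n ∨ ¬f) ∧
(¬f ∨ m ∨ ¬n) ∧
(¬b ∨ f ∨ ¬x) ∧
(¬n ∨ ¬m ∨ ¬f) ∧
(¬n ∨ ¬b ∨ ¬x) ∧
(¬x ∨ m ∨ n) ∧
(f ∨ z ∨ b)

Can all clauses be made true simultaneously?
Yes

Yes, the formula is satisfiable.

One satisfying assignment is: n=False, f=True, m=True, b=False, z=True, x=True

Verification: With this assignment, all 18 clauses evaluate to true.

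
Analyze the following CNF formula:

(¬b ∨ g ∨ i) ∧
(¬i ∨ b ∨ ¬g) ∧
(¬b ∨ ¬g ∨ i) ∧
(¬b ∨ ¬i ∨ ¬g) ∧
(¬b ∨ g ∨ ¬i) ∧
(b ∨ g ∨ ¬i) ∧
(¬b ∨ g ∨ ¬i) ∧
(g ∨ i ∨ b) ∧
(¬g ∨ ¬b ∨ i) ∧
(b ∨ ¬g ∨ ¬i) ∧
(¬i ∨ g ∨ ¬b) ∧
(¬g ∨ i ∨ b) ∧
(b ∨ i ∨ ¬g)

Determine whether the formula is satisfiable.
No

No, the formula is not satisfiable.

No assignment of truth values to the variables can make all 13 clauses true simultaneously.

The formula is UNSAT (unsatisfiable).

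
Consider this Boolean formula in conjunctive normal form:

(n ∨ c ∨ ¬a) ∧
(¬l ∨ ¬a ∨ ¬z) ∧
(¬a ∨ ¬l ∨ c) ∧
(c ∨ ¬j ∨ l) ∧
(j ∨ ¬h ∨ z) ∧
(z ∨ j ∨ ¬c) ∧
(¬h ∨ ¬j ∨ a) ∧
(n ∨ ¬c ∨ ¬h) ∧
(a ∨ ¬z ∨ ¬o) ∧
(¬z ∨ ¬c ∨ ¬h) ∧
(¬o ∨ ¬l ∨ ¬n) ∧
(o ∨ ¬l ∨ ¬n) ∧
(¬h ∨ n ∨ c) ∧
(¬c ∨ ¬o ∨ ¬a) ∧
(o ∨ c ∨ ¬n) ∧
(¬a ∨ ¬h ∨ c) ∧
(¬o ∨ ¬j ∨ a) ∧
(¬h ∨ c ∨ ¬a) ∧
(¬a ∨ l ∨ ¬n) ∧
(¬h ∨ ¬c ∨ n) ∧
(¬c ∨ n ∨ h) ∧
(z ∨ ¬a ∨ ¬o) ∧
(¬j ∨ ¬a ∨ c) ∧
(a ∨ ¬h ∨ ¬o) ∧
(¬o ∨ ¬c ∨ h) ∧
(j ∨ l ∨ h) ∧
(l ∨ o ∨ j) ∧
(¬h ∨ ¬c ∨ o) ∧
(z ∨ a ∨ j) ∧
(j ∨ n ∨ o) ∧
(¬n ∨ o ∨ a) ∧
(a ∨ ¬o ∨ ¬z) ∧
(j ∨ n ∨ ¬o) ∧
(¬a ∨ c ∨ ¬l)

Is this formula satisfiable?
Yes

Yes, the formula is satisfiable.

One satisfying assignment is: z=True, a=False, o=False, n=False, l=True, c=False, h=False, j=True

Verification: With this assignment, all 34 clauses evaluate to true.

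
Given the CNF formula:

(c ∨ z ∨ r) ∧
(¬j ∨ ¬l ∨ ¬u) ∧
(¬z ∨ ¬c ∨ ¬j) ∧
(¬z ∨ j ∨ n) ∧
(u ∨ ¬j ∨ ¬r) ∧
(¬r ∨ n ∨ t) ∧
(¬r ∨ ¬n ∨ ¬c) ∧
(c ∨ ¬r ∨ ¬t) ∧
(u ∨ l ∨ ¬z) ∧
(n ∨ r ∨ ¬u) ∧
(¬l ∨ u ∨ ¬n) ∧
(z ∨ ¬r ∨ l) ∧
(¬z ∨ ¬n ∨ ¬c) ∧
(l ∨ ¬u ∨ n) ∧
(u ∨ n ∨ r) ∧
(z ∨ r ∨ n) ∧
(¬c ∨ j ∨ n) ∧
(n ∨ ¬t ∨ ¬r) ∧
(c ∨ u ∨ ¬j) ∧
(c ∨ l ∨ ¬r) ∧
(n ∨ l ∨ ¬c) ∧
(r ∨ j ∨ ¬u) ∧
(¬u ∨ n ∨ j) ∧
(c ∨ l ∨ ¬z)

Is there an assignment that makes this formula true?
Yes

Yes, the formula is satisfiable.

One satisfying assignment is: t=False, j=False, r=False, z=False, c=True, u=False, n=True, l=False

Verification: With this assignment, all 24 clauses evaluate to true.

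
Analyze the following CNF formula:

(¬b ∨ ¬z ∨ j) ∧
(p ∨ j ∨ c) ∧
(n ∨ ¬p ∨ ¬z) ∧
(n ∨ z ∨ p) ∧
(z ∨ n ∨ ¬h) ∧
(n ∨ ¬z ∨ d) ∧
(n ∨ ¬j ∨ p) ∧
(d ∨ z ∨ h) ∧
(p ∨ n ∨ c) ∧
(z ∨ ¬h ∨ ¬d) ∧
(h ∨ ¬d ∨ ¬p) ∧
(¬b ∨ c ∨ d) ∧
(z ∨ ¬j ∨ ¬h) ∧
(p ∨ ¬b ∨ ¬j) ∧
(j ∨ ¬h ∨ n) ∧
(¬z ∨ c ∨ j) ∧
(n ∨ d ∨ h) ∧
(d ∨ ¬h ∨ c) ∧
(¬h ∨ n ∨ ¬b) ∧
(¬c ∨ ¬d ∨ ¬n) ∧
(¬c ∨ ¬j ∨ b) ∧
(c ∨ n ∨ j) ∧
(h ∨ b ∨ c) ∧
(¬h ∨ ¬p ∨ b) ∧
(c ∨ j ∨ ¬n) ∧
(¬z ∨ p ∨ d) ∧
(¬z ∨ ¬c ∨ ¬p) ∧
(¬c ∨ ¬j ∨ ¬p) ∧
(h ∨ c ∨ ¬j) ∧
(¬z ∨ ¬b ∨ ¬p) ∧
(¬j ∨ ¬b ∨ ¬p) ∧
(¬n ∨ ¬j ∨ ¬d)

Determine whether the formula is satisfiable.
Yes

Yes, the formula is satisfiable.

One satisfying assignment is: z=True, j=False, h=False, c=True, n=False, b=False, d=True, p=False

Verification: With this assignment, all 32 clauses evaluate to true.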